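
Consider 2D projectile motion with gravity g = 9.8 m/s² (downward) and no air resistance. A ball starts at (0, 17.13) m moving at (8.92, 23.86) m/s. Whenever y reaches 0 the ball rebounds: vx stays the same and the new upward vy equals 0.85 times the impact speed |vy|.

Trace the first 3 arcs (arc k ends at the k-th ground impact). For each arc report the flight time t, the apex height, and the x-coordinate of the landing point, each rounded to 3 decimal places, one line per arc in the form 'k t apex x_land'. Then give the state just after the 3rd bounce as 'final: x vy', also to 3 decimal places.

1 5.504 46.176 49.100
2 5.219 33.362 95.650
3 4.436 24.104 135.218
final: 135.218 18.475

Arc 1: start y=17.130, vy=23.860 → t=5.504, apex=46.176, x_land=49.100, impact vy=-30.084
  bounce: vy ← 0.85·30.084 = 25.571
Arc 2: start y=0.000, vy=25.571 → t=5.219, apex=33.362, x_land=95.650, impact vy=-25.571
  bounce: vy ← 0.85·25.571 = 21.736
Arc 3: start y=0.000, vy=21.736 → t=4.436, apex=24.104, x_land=135.218, impact vy=-21.736
  bounce: vy ← 0.85·21.736 = 18.475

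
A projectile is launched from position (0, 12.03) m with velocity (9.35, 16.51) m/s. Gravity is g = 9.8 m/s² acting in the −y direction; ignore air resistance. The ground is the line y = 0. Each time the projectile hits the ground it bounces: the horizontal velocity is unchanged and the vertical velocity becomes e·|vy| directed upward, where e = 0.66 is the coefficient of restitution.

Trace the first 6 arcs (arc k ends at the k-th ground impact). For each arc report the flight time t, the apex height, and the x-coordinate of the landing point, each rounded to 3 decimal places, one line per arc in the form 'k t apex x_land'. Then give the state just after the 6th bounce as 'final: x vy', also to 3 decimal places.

1 3.985 25.937 37.264
2 3.037 11.298 65.659
3 2.004 4.922 84.400
4 1.323 2.144 96.769
5 0.873 0.934 104.933
6 0.576 0.407 110.321
final: 110.321 1.864

Arc 1: start y=12.030, vy=16.510 → t=3.985, apex=25.937, x_land=37.264, impact vy=-22.547
  bounce: vy ← 0.66·22.547 = 14.881
Arc 2: start y=0.000, vy=14.881 → t=3.037, apex=11.298, x_land=65.659, impact vy=-14.881
  bounce: vy ← 0.66·14.881 = 9.821
Arc 3: start y=0.000, vy=9.821 → t=2.004, apex=4.922, x_land=84.400, impact vy=-9.821
  bounce: vy ← 0.66·9.821 = 6.482
Arc 4: start y=0.000, vy=6.482 → t=1.323, apex=2.144, x_land=96.769, impact vy=-6.482
  bounce: vy ← 0.66·6.482 = 4.278
Arc 5: start y=0.000, vy=4.278 → t=0.873, apex=0.934, x_land=104.933, impact vy=-4.278
  bounce: vy ← 0.66·4.278 = 2.824
Arc 6: start y=0.000, vy=2.824 → t=0.576, apex=0.407, x_land=110.321, impact vy=-2.824
  bounce: vy ← 0.66·2.824 = 1.864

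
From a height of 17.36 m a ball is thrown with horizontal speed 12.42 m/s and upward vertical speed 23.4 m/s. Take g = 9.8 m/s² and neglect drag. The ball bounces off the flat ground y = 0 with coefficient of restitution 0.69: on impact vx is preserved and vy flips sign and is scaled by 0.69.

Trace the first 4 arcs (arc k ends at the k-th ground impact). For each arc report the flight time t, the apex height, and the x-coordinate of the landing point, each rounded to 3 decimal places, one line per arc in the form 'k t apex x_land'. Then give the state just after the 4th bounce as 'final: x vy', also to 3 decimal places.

Arc 1: start y=17.360, vy=23.400 → t=5.428, apex=45.297, x_land=67.418, impact vy=-29.796
  bounce: vy ← 0.69·29.796 = 20.559
Arc 2: start y=0.000, vy=20.559 → t=4.196, apex=21.566, x_land=119.530, impact vy=-20.559
  bounce: vy ← 0.69·20.559 = 14.186
Arc 3: start y=0.000, vy=14.186 → t=2.895, apex=10.267, x_land=155.487, impact vy=-14.186
  bounce: vy ← 0.69·14.186 = 9.788
Arc 4: start y=0.000, vy=9.788 → t=1.998, apex=4.888, x_land=180.297, impact vy=-9.788
  bounce: vy ← 0.69·9.788 = 6.754

1 5.428 45.297 67.418
2 4.196 21.566 119.530
3 2.895 10.267 155.487
4 1.998 4.888 180.297
final: 180.297 6.754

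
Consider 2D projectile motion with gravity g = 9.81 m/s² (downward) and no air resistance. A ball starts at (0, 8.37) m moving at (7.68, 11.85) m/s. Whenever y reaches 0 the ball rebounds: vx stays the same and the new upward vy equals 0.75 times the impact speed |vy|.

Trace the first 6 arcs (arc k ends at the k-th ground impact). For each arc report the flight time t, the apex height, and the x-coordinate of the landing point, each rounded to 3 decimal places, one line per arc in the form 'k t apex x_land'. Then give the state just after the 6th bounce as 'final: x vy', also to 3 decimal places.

1 2.987 15.527 22.941
2 2.669 8.734 43.438
3 2.002 4.913 58.810
4 1.501 2.763 70.339
5 1.126 1.554 78.986
6 0.844 0.874 85.471
final: 85.471 3.106

Arc 1: start y=8.370, vy=11.850 → t=2.987, apex=15.527, x_land=22.941, impact vy=-17.454
  bounce: vy ← 0.75·17.454 = 13.090
Arc 2: start y=0.000, vy=13.090 → t=2.669, apex=8.734, x_land=43.438, impact vy=-13.090
  bounce: vy ← 0.75·13.090 = 9.818
Arc 3: start y=0.000, vy=9.818 → t=2.002, apex=4.913, x_land=58.810, impact vy=-9.818
  bounce: vy ← 0.75·9.818 = 7.363
Arc 4: start y=0.000, vy=7.363 → t=1.501, apex=2.763, x_land=70.339, impact vy=-7.363
  bounce: vy ← 0.75·7.363 = 5.523
Arc 5: start y=0.000, vy=5.523 → t=1.126, apex=1.554, x_land=78.986, impact vy=-5.523
  bounce: vy ← 0.75·5.523 = 4.142
Arc 6: start y=0.000, vy=4.142 → t=0.844, apex=0.874, x_land=85.471, impact vy=-4.142
  bounce: vy ← 0.75·4.142 = 3.106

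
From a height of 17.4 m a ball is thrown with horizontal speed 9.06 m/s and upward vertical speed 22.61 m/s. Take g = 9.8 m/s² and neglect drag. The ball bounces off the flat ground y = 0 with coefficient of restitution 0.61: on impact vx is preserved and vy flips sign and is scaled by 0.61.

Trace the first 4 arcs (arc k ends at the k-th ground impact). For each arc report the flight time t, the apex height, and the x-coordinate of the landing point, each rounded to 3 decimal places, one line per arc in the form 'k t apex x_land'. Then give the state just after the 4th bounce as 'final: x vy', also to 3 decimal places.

1 5.286 43.482 47.892
2 3.634 16.180 80.818
3 2.217 6.020 100.903
4 1.352 2.240 113.155
final: 113.155 4.042

Arc 1: start y=17.400, vy=22.610 → t=5.286, apex=43.482, x_land=47.892, impact vy=-29.193
  bounce: vy ← 0.61·29.193 = 17.808
Arc 2: start y=0.000, vy=17.808 → t=3.634, apex=16.180, x_land=80.818, impact vy=-17.808
  bounce: vy ← 0.61·17.808 = 10.863
Arc 3: start y=0.000, vy=10.863 → t=2.217, apex=6.020, x_land=100.903, impact vy=-10.863
  bounce: vy ← 0.61·10.863 = 6.626
Arc 4: start y=0.000, vy=6.626 → t=1.352, apex=2.240, x_land=113.155, impact vy=-6.626
  bounce: vy ← 0.61·6.626 = 4.042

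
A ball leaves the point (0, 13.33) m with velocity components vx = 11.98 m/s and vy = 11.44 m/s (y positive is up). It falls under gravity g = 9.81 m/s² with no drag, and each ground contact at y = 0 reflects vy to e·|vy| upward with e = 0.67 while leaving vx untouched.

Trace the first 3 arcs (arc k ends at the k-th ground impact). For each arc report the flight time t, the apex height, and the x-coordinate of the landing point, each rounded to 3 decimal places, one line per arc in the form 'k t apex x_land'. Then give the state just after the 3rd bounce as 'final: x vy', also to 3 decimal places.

1 3.185 20.000 38.162
2 2.706 8.978 70.578
3 1.813 4.030 92.297
final: 92.297 5.958

Arc 1: start y=13.330, vy=11.440 → t=3.185, apex=20.000, x_land=38.162, impact vy=-19.809
  bounce: vy ← 0.67·19.809 = 13.272
Arc 2: start y=0.000, vy=13.272 → t=2.706, apex=8.978, x_land=70.578, impact vy=-13.272
  bounce: vy ← 0.67·13.272 = 8.892
Arc 3: start y=0.000, vy=8.892 → t=1.813, apex=4.030, x_land=92.297, impact vy=-8.892
  bounce: vy ← 0.67·8.892 = 5.958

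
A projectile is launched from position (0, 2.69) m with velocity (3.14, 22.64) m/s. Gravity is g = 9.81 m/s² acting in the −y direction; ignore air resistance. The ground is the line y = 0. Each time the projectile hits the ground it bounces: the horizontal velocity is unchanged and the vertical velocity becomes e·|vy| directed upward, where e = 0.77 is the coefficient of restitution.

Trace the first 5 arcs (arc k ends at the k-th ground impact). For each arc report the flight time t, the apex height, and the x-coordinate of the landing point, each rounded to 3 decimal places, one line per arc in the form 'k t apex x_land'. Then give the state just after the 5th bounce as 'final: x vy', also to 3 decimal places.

1 4.732 28.815 14.857
2 3.733 17.084 26.578
3 2.874 10.129 35.602
4 2.213 6.006 42.551
5 1.704 3.561 47.902
final: 47.902 6.436

Arc 1: start y=2.690, vy=22.640 → t=4.732, apex=28.815, x_land=14.857, impact vy=-23.777
  bounce: vy ← 0.77·23.777 = 18.308
Arc 2: start y=0.000, vy=18.308 → t=3.733, apex=17.084, x_land=26.578, impact vy=-18.308
  bounce: vy ← 0.77·18.308 = 14.097
Arc 3: start y=0.000, vy=14.097 → t=2.874, apex=10.129, x_land=35.602, impact vy=-14.097
  bounce: vy ← 0.77·14.097 = 10.855
Arc 4: start y=0.000, vy=10.855 → t=2.213, apex=6.006, x_land=42.551, impact vy=-10.855
  bounce: vy ← 0.77·10.855 = 8.358
Arc 5: start y=0.000, vy=8.358 → t=1.704, apex=3.561, x_land=47.902, impact vy=-8.358
  bounce: vy ← 0.77·8.358 = 6.436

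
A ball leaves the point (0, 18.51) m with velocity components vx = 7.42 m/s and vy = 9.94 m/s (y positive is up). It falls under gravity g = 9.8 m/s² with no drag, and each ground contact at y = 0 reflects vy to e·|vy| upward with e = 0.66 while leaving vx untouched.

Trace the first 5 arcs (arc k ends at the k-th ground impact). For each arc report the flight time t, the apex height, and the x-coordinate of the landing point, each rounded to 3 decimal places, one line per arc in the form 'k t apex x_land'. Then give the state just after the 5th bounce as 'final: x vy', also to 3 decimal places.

Arc 1: start y=18.510, vy=9.940 → t=3.207, apex=23.551, x_land=23.793, impact vy=-21.485
  bounce: vy ← 0.66·21.485 = 14.180
Arc 2: start y=0.000, vy=14.180 → t=2.894, apex=10.259, x_land=45.266, impact vy=-14.180
  bounce: vy ← 0.66·14.180 = 9.359
Arc 3: start y=0.000, vy=9.359 → t=1.910, apex=4.469, x_land=59.438, impact vy=-9.359
  bounce: vy ← 0.66·9.359 = 6.177
Arc 4: start y=0.000, vy=6.177 → t=1.261, apex=1.947, x_land=68.791, impact vy=-6.177
  bounce: vy ← 0.66·6.177 = 4.077
Arc 5: start y=0.000, vy=4.077 → t=0.832, apex=0.848, x_land=74.964, impact vy=-4.077
  bounce: vy ← 0.66·4.077 = 2.691

1 3.207 23.551 23.793
2 2.894 10.259 45.266
3 1.910 4.469 59.438
4 1.261 1.947 68.791
5 0.832 0.848 74.964
final: 74.964 2.691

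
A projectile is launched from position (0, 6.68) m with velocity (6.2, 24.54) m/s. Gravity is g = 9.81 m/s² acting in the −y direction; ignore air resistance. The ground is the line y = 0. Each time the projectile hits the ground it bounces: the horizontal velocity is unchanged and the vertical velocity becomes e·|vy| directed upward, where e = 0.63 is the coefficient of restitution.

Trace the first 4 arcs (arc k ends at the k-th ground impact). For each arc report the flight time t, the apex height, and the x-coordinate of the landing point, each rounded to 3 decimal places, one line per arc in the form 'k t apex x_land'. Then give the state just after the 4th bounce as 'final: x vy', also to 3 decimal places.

Arc 1: start y=6.680, vy=24.540 → t=5.262, apex=37.374, x_land=32.624, impact vy=-27.079
  bounce: vy ← 0.63·27.079 = 17.060
Arc 2: start y=0.000, vy=17.060 → t=3.478, apex=14.834, x_land=54.187, impact vy=-17.060
  bounce: vy ← 0.63·17.060 = 10.748
Arc 3: start y=0.000, vy=10.748 → t=2.191, apex=5.887, x_land=67.773, impact vy=-10.748
  bounce: vy ← 0.63·10.748 = 6.771
Arc 4: start y=0.000, vy=6.771 → t=1.380, apex=2.337, x_land=76.331, impact vy=-6.771
  bounce: vy ← 0.63·6.771 = 4.266

1 5.262 37.374 32.624
2 3.478 14.834 54.187
3 2.191 5.887 67.773
4 1.380 2.337 76.331
final: 76.331 4.266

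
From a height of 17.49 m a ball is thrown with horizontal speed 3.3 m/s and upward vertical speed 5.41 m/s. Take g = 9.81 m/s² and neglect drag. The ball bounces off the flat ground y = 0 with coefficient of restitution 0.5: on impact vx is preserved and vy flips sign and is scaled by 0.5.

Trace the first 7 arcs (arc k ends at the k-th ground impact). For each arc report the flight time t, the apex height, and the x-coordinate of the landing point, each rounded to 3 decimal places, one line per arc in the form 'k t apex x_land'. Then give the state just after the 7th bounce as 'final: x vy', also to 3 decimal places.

1 2.519 18.982 8.312
2 1.967 4.745 14.803
3 0.984 1.186 18.049
4 0.492 0.297 19.672
5 0.246 0.074 20.484
6 0.123 0.019 20.889
7 0.061 0.005 21.092
final: 21.092 0.151

Arc 1: start y=17.490, vy=5.410 → t=2.519, apex=18.982, x_land=8.312, impact vy=-19.298
  bounce: vy ← 0.5·19.298 = 9.649
Arc 2: start y=0.000, vy=9.649 → t=1.967, apex=4.745, x_land=14.803, impact vy=-9.649
  bounce: vy ← 0.5·9.649 = 4.825
Arc 3: start y=0.000, vy=4.825 → t=0.984, apex=1.186, x_land=18.049, impact vy=-4.825
  bounce: vy ← 0.5·4.825 = 2.412
Arc 4: start y=0.000, vy=2.412 → t=0.492, apex=0.297, x_land=19.672, impact vy=-2.412
  bounce: vy ← 0.5·2.412 = 1.206
Arc 5: start y=0.000, vy=1.206 → t=0.246, apex=0.074, x_land=20.484, impact vy=-1.206
  bounce: vy ← 0.5·1.206 = 0.603
Arc 6: start y=0.000, vy=0.603 → t=0.123, apex=0.019, x_land=20.889, impact vy=-0.603
  bounce: vy ← 0.5·0.603 = 0.302
Arc 7: start y=0.000, vy=0.302 → t=0.061, apex=0.005, x_land=21.092, impact vy=-0.302
  bounce: vy ← 0.5·0.302 = 0.151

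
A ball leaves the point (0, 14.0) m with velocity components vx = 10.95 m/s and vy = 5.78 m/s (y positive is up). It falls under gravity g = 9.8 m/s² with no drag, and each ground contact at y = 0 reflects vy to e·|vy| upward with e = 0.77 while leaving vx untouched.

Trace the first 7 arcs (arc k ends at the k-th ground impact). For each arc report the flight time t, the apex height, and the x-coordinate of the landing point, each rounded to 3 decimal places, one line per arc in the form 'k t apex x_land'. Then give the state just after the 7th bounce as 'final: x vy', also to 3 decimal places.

1 2.380 15.705 26.062
2 2.757 9.311 56.251
3 2.123 5.521 79.496
4 1.635 3.273 97.395
5 1.259 1.941 111.177
6 0.969 1.151 121.790
7 0.746 0.682 129.961
final: 129.961 2.816

Arc 1: start y=14.000, vy=5.780 → t=2.380, apex=15.705, x_land=26.062, impact vy=-17.544
  bounce: vy ← 0.77·17.544 = 13.509
Arc 2: start y=0.000, vy=13.509 → t=2.757, apex=9.311, x_land=56.251, impact vy=-13.509
  bounce: vy ← 0.77·13.509 = 10.402
Arc 3: start y=0.000, vy=10.402 → t=2.123, apex=5.521, x_land=79.496, impact vy=-10.402
  bounce: vy ← 0.77·10.402 = 8.010
Arc 4: start y=0.000, vy=8.010 → t=1.635, apex=3.273, x_land=97.395, impact vy=-8.010
  bounce: vy ← 0.77·8.010 = 6.167
Arc 5: start y=0.000, vy=6.167 → t=1.259, apex=1.941, x_land=111.177, impact vy=-6.167
  bounce: vy ← 0.77·6.167 = 4.749
Arc 6: start y=0.000, vy=4.749 → t=0.969, apex=1.151, x_land=121.790, impact vy=-4.749
  bounce: vy ← 0.77·4.749 = 3.657
Arc 7: start y=0.000, vy=3.657 → t=0.746, apex=0.682, x_land=129.961, impact vy=-3.657
  bounce: vy ← 0.77·3.657 = 2.816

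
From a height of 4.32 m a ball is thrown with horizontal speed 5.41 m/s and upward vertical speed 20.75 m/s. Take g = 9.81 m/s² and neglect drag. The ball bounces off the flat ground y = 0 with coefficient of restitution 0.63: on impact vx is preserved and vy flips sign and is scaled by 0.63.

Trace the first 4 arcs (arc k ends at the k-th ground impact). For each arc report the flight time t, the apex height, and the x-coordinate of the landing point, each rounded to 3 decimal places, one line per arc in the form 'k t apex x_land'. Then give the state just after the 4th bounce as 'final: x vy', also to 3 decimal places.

Arc 1: start y=4.320, vy=20.750 → t=4.429, apex=26.265, x_land=23.962, impact vy=-22.701
  bounce: vy ← 0.63·22.701 = 14.301
Arc 2: start y=0.000, vy=14.301 → t=2.916, apex=10.425, x_land=39.736, impact vy=-14.301
  bounce: vy ← 0.63·14.301 = 9.010
Arc 3: start y=0.000, vy=9.010 → t=1.837, apex=4.138, x_land=49.673, impact vy=-9.010
  bounce: vy ← 0.63·9.010 = 5.676
Arc 4: start y=0.000, vy=5.676 → t=1.157, apex=1.642, x_land=55.934, impact vy=-5.676
  bounce: vy ← 0.63·5.676 = 3.576

1 4.429 26.265 23.962
2 2.916 10.425 39.736
3 1.837 4.138 49.673
4 1.157 1.642 55.934
final: 55.934 3.576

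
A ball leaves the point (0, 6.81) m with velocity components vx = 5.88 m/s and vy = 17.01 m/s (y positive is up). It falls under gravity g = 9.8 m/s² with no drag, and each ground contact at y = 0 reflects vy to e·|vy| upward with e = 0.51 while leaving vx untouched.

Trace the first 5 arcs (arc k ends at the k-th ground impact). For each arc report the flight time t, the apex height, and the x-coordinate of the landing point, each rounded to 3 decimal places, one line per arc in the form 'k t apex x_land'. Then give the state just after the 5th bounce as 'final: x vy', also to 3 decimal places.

1 3.834 21.572 22.543
2 2.140 5.611 35.128
3 1.091 1.459 41.546
4 0.557 0.380 44.819
5 0.284 0.099 46.488
final: 46.488 0.709

Arc 1: start y=6.810, vy=17.010 → t=3.834, apex=21.572, x_land=22.543, impact vy=-20.562
  bounce: vy ← 0.51·20.562 = 10.487
Arc 2: start y=0.000, vy=10.487 → t=2.140, apex=5.611, x_land=35.128, impact vy=-10.487
  bounce: vy ← 0.51·10.487 = 5.348
Arc 3: start y=0.000, vy=5.348 → t=1.091, apex=1.459, x_land=41.546, impact vy=-5.348
  bounce: vy ← 0.51·5.348 = 2.728
Arc 4: start y=0.000, vy=2.728 → t=0.557, apex=0.380, x_land=44.819, impact vy=-2.728
  bounce: vy ← 0.51·2.728 = 1.391
Arc 5: start y=0.000, vy=1.391 → t=0.284, apex=0.099, x_land=46.488, impact vy=-1.391
  bounce: vy ← 0.51·1.391 = 0.709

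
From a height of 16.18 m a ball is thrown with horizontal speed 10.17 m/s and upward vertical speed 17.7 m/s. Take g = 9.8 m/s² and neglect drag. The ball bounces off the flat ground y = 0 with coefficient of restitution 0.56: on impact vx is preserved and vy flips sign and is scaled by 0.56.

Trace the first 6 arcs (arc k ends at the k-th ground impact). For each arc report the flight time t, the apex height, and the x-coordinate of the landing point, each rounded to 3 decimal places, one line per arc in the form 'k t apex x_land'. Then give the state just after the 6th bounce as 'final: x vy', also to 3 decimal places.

Arc 1: start y=16.180, vy=17.700 → t=4.368, apex=32.164, x_land=44.424, impact vy=-25.108
  bounce: vy ← 0.56·25.108 = 14.061
Arc 2: start y=0.000, vy=14.061 → t=2.870, apex=10.087, x_land=73.607, impact vy=-14.061
  bounce: vy ← 0.56·14.061 = 7.874
Arc 3: start y=0.000, vy=7.874 → t=1.607, apex=3.163, x_land=89.950, impact vy=-7.874
  bounce: vy ← 0.56·7.874 = 4.409
Arc 4: start y=0.000, vy=4.409 → t=0.900, apex=0.992, x_land=99.101, impact vy=-4.409
  bounce: vy ← 0.56·4.409 = 2.469
Arc 5: start y=0.000, vy=2.469 → t=0.504, apex=0.311, x_land=104.226, impact vy=-2.469
  bounce: vy ← 0.56·2.469 = 1.383
Arc 6: start y=0.000, vy=1.383 → t=0.282, apex=0.098, x_land=107.096, impact vy=-1.383
  bounce: vy ← 0.56·1.383 = 0.774

1 4.368 32.164 44.424
2 2.870 10.087 73.607
3 1.607 3.163 89.950
4 0.900 0.992 99.101
5 0.504 0.311 104.226
6 0.282 0.098 107.096
final: 107.096 0.774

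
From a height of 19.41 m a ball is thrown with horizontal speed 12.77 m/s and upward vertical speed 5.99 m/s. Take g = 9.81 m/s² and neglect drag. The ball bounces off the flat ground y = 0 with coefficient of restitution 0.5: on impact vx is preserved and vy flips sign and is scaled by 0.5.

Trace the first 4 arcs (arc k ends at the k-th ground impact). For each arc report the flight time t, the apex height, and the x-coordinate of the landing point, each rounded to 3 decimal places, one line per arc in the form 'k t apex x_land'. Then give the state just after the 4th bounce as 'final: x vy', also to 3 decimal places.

1 2.691 21.239 34.370
2 2.081 5.310 60.943
3 1.040 1.327 74.229
4 0.520 0.332 80.872
final: 80.872 1.276

Arc 1: start y=19.410, vy=5.990 → t=2.691, apex=21.239, x_land=34.370, impact vy=-20.413
  bounce: vy ← 0.5·20.413 = 10.207
Arc 2: start y=0.000, vy=10.207 → t=2.081, apex=5.310, x_land=60.943, impact vy=-10.207
  bounce: vy ← 0.5·10.207 = 5.103
Arc 3: start y=0.000, vy=5.103 → t=1.040, apex=1.327, x_land=74.229, impact vy=-5.103
  bounce: vy ← 0.5·5.103 = 2.552
Arc 4: start y=0.000, vy=2.552 → t=0.520, apex=0.332, x_land=80.872, impact vy=-2.552
  bounce: vy ← 0.5·2.552 = 1.276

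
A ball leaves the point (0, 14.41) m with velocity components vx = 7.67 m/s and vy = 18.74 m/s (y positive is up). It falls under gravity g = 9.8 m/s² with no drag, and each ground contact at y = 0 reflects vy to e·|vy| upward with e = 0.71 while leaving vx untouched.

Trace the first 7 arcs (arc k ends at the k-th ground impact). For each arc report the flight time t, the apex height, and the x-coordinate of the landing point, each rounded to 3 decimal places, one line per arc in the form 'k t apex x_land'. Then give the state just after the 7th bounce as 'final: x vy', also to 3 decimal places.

1 4.481 32.328 34.368
2 3.647 16.296 62.343
3 2.590 8.215 82.205
4 1.839 4.141 96.308
5 1.305 2.088 106.320
6 0.927 1.052 113.429
7 0.658 0.530 118.477
final: 118.477 2.289

Arc 1: start y=14.410, vy=18.740 → t=4.481, apex=32.328, x_land=34.368, impact vy=-25.172
  bounce: vy ← 0.71·25.172 = 17.872
Arc 2: start y=0.000, vy=17.872 → t=3.647, apex=16.296, x_land=62.343, impact vy=-17.872
  bounce: vy ← 0.71·17.872 = 12.689
Arc 3: start y=0.000, vy=12.689 → t=2.590, apex=8.215, x_land=82.205, impact vy=-12.689
  bounce: vy ← 0.71·12.689 = 9.009
Arc 4: start y=0.000, vy=9.009 → t=1.839, apex=4.141, x_land=96.308, impact vy=-9.009
  bounce: vy ← 0.71·9.009 = 6.397
Arc 5: start y=0.000, vy=6.397 → t=1.305, apex=2.088, x_land=106.320, impact vy=-6.397
  bounce: vy ← 0.71·6.397 = 4.542
Arc 6: start y=0.000, vy=4.542 → t=0.927, apex=1.052, x_land=113.429, impact vy=-4.542
  bounce: vy ← 0.71·4.542 = 3.225
Arc 7: start y=0.000, vy=3.225 → t=0.658, apex=0.530, x_land=118.477, impact vy=-3.225
  bounce: vy ← 0.71·3.225 = 2.289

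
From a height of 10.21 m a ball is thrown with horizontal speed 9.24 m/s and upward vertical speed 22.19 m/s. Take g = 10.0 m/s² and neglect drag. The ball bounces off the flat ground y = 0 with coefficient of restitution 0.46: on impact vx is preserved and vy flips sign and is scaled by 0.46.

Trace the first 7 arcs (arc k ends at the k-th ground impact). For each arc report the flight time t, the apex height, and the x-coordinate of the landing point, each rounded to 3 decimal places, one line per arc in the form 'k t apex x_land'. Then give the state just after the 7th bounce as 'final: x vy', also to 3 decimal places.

1 4.858 34.830 44.891
2 2.428 7.370 67.327
3 1.117 1.559 77.648
4 0.514 0.330 82.395
5 0.236 0.070 84.579
6 0.109 0.015 85.584
7 0.050 0.003 86.046
final: 86.046 0.115

Arc 1: start y=10.210, vy=22.190 → t=4.858, apex=34.830, x_land=44.891, impact vy=-26.393
  bounce: vy ← 0.46·26.393 = 12.141
Arc 2: start y=0.000, vy=12.141 → t=2.428, apex=7.370, x_land=67.327, impact vy=-12.141
  bounce: vy ← 0.46·12.141 = 5.585
Arc 3: start y=0.000, vy=5.585 → t=1.117, apex=1.559, x_land=77.648, impact vy=-5.585
  bounce: vy ← 0.46·5.585 = 2.569
Arc 4: start y=0.000, vy=2.569 → t=0.514, apex=0.330, x_land=82.395, impact vy=-2.569
  bounce: vy ← 0.46·2.569 = 1.182
Arc 5: start y=0.000, vy=1.182 → t=0.236, apex=0.070, x_land=84.579, impact vy=-1.182
  bounce: vy ← 0.46·1.182 = 0.544
Arc 6: start y=0.000, vy=0.544 → t=0.109, apex=0.015, x_land=85.584, impact vy=-0.544
  bounce: vy ← 0.46·0.544 = 0.250
Arc 7: start y=0.000, vy=0.250 → t=0.050, apex=0.003, x_land=86.046, impact vy=-0.250
  bounce: vy ← 0.46·0.250 = 0.115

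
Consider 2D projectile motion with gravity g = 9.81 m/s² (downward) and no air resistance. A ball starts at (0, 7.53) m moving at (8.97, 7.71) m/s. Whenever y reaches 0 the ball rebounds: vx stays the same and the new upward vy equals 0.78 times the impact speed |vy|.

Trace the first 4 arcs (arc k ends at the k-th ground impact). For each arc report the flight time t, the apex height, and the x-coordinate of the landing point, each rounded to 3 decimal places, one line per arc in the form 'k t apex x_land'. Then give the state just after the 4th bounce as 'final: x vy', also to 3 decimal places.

1 2.253 10.560 20.211
2 2.289 6.425 40.743
3 1.785 3.909 56.758
4 1.393 2.378 69.249
final: 69.249 5.328

Arc 1: start y=7.530, vy=7.710 → t=2.253, apex=10.560, x_land=20.211, impact vy=-14.394
  bounce: vy ← 0.78·14.394 = 11.227
Arc 2: start y=0.000, vy=11.227 → t=2.289, apex=6.425, x_land=40.743, impact vy=-11.227
  bounce: vy ← 0.78·11.227 = 8.757
Arc 3: start y=0.000, vy=8.757 → t=1.785, apex=3.909, x_land=56.758, impact vy=-8.757
  bounce: vy ← 0.78·8.757 = 6.831
Arc 4: start y=0.000, vy=6.831 → t=1.393, apex=2.378, x_land=69.249, impact vy=-6.831
  bounce: vy ← 0.78·6.831 = 5.328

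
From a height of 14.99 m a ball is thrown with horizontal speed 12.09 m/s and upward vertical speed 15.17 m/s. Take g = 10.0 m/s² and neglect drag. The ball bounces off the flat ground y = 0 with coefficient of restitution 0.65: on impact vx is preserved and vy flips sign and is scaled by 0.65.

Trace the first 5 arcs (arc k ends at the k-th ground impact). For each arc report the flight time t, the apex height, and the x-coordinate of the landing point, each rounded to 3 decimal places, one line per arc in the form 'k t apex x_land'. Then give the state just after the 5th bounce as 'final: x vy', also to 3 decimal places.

Arc 1: start y=14.990, vy=15.170 → t=3.819, apex=26.496, x_land=46.172, impact vy=-23.020
  bounce: vy ← 0.65·23.020 = 14.963
Arc 2: start y=0.000, vy=14.963 → t=2.993, apex=11.195, x_land=82.353, impact vy=-14.963
  bounce: vy ← 0.65·14.963 = 9.726
Arc 3: start y=0.000, vy=9.726 → t=1.945, apex=4.730, x_land=105.870, impact vy=-9.726
  bounce: vy ← 0.65·9.726 = 6.322
Arc 4: start y=0.000, vy=6.322 → t=1.264, apex=1.998, x_land=121.157, impact vy=-6.322
  bounce: vy ← 0.65·6.322 = 4.109
Arc 5: start y=0.000, vy=4.109 → t=0.822, apex=0.844, x_land=131.093, impact vy=-4.109
  bounce: vy ← 0.65·4.109 = 2.671

1 3.819 26.496 46.172
2 2.993 11.195 82.353
3 1.945 4.730 105.870
4 1.264 1.998 121.157
5 0.822 0.844 131.093
final: 131.093 2.671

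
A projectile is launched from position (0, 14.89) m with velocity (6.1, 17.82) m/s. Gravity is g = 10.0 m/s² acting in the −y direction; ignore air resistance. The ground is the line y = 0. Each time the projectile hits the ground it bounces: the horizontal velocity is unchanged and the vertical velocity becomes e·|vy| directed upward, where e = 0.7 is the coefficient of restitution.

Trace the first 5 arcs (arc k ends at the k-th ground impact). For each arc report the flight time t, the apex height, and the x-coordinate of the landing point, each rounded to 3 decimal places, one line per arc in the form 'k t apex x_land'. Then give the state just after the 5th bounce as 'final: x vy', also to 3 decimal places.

1 4.263 30.768 26.002
2 3.473 15.076 47.187
3 2.431 7.387 62.016
4 1.702 3.620 72.396
5 1.191 1.774 79.663
final: 79.663 4.169

Arc 1: start y=14.890, vy=17.820 → t=4.263, apex=30.768, x_land=26.002, impact vy=-24.806
  bounce: vy ← 0.7·24.806 = 17.364
Arc 2: start y=0.000, vy=17.364 → t=3.473, apex=15.076, x_land=47.187, impact vy=-17.364
  bounce: vy ← 0.7·17.364 = 12.155
Arc 3: start y=0.000, vy=12.155 → t=2.431, apex=7.387, x_land=62.016, impact vy=-12.155
  bounce: vy ← 0.7·12.155 = 8.509
Arc 4: start y=0.000, vy=8.509 → t=1.702, apex=3.620, x_land=72.396, impact vy=-8.509
  bounce: vy ← 0.7·8.509 = 5.956
Arc 5: start y=0.000, vy=5.956 → t=1.191, apex=1.774, x_land=79.663, impact vy=-5.956
  bounce: vy ← 0.7·5.956 = 4.169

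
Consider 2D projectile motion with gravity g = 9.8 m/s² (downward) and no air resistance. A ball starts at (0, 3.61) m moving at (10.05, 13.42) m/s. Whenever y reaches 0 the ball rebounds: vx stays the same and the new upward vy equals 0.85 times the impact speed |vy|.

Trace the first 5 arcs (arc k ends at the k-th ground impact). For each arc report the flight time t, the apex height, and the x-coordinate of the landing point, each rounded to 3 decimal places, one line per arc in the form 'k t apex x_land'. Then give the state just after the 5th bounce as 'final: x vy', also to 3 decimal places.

1 2.986 12.799 30.005
2 2.747 9.247 57.617
3 2.335 6.681 81.087
4 1.985 4.827 101.037
5 1.687 3.487 117.994
final: 117.994 7.028

Arc 1: start y=3.610, vy=13.420 → t=2.986, apex=12.799, x_land=30.005, impact vy=-15.838
  bounce: vy ← 0.85·15.838 = 13.463
Arc 2: start y=0.000, vy=13.463 → t=2.747, apex=9.247, x_land=57.617, impact vy=-13.463
  bounce: vy ← 0.85·13.463 = 11.443
Arc 3: start y=0.000, vy=11.443 → t=2.335, apex=6.681, x_land=81.087, impact vy=-11.443
  bounce: vy ← 0.85·11.443 = 9.727
Arc 4: start y=0.000, vy=9.727 → t=1.985, apex=4.827, x_land=101.037, impact vy=-9.727
  bounce: vy ← 0.85·9.727 = 8.268
Arc 5: start y=0.000, vy=8.268 → t=1.687, apex=3.487, x_land=117.994, impact vy=-8.268
  bounce: vy ← 0.85·8.268 = 7.028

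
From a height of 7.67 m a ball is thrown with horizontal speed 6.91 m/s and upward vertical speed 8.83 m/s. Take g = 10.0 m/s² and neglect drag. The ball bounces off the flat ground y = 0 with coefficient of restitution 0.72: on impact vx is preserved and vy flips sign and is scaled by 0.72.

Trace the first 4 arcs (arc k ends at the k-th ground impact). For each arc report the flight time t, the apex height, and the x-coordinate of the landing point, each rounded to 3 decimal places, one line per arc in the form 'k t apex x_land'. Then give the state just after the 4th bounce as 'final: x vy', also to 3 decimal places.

1 2.404 11.568 16.612
2 2.190 5.997 31.748
3 1.577 3.109 42.645
4 1.135 1.612 50.491
final: 50.491 4.088

Arc 1: start y=7.670, vy=8.830 → t=2.404, apex=11.568, x_land=16.612, impact vy=-15.211
  bounce: vy ← 0.72·15.211 = 10.952
Arc 2: start y=0.000, vy=10.952 → t=2.190, apex=5.997, x_land=31.748, impact vy=-10.952
  bounce: vy ← 0.72·10.952 = 7.885
Arc 3: start y=0.000, vy=7.885 → t=1.577, apex=3.109, x_land=42.645, impact vy=-7.885
  bounce: vy ← 0.72·7.885 = 5.677
Arc 4: start y=0.000, vy=5.677 → t=1.135, apex=1.612, x_land=50.491, impact vy=-5.677
  bounce: vy ← 0.72·5.677 = 4.088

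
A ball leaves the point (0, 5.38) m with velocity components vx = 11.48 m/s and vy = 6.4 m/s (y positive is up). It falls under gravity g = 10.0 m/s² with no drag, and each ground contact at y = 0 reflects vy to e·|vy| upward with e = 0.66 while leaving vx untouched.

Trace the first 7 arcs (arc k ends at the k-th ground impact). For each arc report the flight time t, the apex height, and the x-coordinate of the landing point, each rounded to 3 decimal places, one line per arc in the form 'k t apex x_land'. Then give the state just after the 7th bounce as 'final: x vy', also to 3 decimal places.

Arc 1: start y=5.380, vy=6.400 → t=1.859, apex=7.428, x_land=21.340, impact vy=-12.189
  bounce: vy ← 0.66·12.189 = 8.044
Arc 2: start y=0.000, vy=8.044 → t=1.609, apex=3.236, x_land=39.810, impact vy=-8.044
  bounce: vy ← 0.66·8.044 = 5.309
Arc 3: start y=0.000, vy=5.309 → t=1.062, apex=1.409, x_land=52.000, impact vy=-5.309
  bounce: vy ← 0.66·5.309 = 3.504
Arc 4: start y=0.000, vy=3.504 → t=0.701, apex=0.614, x_land=60.045, impact vy=-3.504
  bounce: vy ← 0.66·3.504 = 2.313
Arc 5: start y=0.000, vy=2.313 → t=0.463, apex=0.267, x_land=65.355, impact vy=-2.313
  bounce: vy ← 0.66·2.313 = 1.526
Arc 6: start y=0.000, vy=1.526 → t=0.305, apex=0.116, x_land=68.860, impact vy=-1.526
  bounce: vy ← 0.66·1.526 = 1.007
Arc 7: start y=0.000, vy=1.007 → t=0.201, apex=0.051, x_land=71.173, impact vy=-1.007
  bounce: vy ← 0.66·1.007 = 0.665

1 1.859 7.428 21.340
2 1.609 3.236 39.810
3 1.062 1.409 52.000
4 0.701 0.614 60.045
5 0.463 0.267 65.355
6 0.305 0.116 68.860
7 0.201 0.051 71.173
final: 71.173 0.665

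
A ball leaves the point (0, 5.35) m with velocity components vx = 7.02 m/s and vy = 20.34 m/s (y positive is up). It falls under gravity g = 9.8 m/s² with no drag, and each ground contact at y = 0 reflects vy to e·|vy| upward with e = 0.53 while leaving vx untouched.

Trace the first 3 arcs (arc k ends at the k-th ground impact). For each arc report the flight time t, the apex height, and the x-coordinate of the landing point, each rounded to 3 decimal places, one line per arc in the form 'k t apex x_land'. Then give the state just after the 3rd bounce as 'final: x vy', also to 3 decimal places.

Arc 1: start y=5.350, vy=20.340 → t=4.399, apex=26.458, x_land=30.882, impact vy=-22.772
  bounce: vy ← 0.53·22.772 = 12.069
Arc 2: start y=0.000, vy=12.069 → t=2.463, apex=7.432, x_land=48.174, impact vy=-12.069
  bounce: vy ← 0.53·12.069 = 6.397
Arc 3: start y=0.000, vy=6.397 → t=1.305, apex=2.088, x_land=57.338, impact vy=-6.397
  bounce: vy ← 0.53·6.397 = 3.390

1 4.399 26.458 30.882
2 2.463 7.432 48.174
3 1.305 2.088 57.338
final: 57.338 3.390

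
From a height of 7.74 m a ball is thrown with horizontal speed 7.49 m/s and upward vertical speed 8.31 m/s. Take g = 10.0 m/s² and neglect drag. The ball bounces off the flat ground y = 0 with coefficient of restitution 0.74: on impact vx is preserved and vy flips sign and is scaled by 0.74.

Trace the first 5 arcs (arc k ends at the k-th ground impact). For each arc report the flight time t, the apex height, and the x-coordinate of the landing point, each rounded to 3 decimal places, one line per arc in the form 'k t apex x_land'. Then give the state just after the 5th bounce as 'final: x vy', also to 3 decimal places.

1 2.327 11.193 17.431
2 2.214 6.129 34.016
3 1.639 3.356 46.289
4 1.213 1.838 55.372
5 0.897 1.006 62.092
final: 62.092 3.320

Arc 1: start y=7.740, vy=8.310 → t=2.327, apex=11.193, x_land=17.431, impact vy=-14.962
  bounce: vy ← 0.74·14.962 = 11.072
Arc 2: start y=0.000, vy=11.072 → t=2.214, apex=6.129, x_land=34.016, impact vy=-11.072
  bounce: vy ← 0.74·11.072 = 8.193
Arc 3: start y=0.000, vy=8.193 → t=1.639, apex=3.356, x_land=46.289, impact vy=-8.193
  bounce: vy ← 0.74·8.193 = 6.063
Arc 4: start y=0.000, vy=6.063 → t=1.213, apex=1.838, x_land=55.372, impact vy=-6.063
  bounce: vy ← 0.74·6.063 = 4.487
Arc 5: start y=0.000, vy=4.487 → t=0.897, apex=1.006, x_land=62.092, impact vy=-4.487
  bounce: vy ← 0.74·4.487 = 3.320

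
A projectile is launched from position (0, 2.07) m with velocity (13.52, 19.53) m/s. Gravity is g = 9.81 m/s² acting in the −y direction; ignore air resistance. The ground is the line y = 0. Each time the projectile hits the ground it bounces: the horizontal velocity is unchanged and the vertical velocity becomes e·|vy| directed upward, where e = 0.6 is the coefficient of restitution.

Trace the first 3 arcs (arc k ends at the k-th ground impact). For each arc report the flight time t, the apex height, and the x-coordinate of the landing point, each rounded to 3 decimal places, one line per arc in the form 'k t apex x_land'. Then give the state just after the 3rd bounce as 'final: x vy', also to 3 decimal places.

1 4.085 21.510 55.229
2 2.513 7.744 89.204
3 1.508 2.788 109.589
final: 109.589 4.437

Arc 1: start y=2.070, vy=19.530 → t=4.085, apex=21.510, x_land=55.229, impact vy=-20.543
  bounce: vy ← 0.6·20.543 = 12.326
Arc 2: start y=0.000, vy=12.326 → t=2.513, apex=7.744, x_land=89.204, impact vy=-12.326
  bounce: vy ← 0.6·12.326 = 7.396
Arc 3: start y=0.000, vy=7.396 → t=1.508, apex=2.788, x_land=109.589, impact vy=-7.396
  bounce: vy ← 0.6·7.396 = 4.437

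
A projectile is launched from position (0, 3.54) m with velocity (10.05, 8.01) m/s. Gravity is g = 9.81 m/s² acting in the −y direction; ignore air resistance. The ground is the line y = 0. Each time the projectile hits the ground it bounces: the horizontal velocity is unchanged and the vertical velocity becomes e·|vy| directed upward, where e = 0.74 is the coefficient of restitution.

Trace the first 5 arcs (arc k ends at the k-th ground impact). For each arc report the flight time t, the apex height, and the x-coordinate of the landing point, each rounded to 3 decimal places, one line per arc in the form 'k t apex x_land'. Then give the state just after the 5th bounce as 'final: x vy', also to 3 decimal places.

1 1.995 6.810 20.048
2 1.744 3.729 37.574
3 1.290 2.042 50.543
4 0.955 1.118 60.141
5 0.707 0.612 67.243
final: 67.243 2.565

Arc 1: start y=3.540, vy=8.010 → t=1.995, apex=6.810, x_land=20.048, impact vy=-11.559
  bounce: vy ← 0.74·11.559 = 8.554
Arc 2: start y=0.000, vy=8.554 → t=1.744, apex=3.729, x_land=37.574, impact vy=-8.554
  bounce: vy ← 0.74·8.554 = 6.330
Arc 3: start y=0.000, vy=6.330 → t=1.290, apex=2.042, x_land=50.543, impact vy=-6.330
  bounce: vy ← 0.74·6.330 = 4.684
Arc 4: start y=0.000, vy=4.684 → t=0.955, apex=1.118, x_land=60.141, impact vy=-4.684
  bounce: vy ← 0.74·4.684 = 3.466
Arc 5: start y=0.000, vy=3.466 → t=0.707, apex=0.612, x_land=67.243, impact vy=-3.466
  bounce: vy ← 0.74·3.466 = 2.565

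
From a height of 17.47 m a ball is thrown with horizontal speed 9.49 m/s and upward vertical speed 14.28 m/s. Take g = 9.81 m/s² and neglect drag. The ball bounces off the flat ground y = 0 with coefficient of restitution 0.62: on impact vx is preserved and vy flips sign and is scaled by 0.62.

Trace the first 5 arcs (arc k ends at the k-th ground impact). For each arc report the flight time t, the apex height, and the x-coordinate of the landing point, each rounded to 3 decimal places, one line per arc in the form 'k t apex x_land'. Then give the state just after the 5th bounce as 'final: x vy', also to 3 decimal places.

Arc 1: start y=17.470, vy=14.280 → t=3.839, apex=27.863, x_land=36.433, impact vy=-23.381
  bounce: vy ← 0.62·23.381 = 14.496
Arc 2: start y=0.000, vy=14.496 → t=2.955, apex=10.711, x_land=64.480, impact vy=-14.496
  bounce: vy ← 0.62·14.496 = 8.988
Arc 3: start y=0.000, vy=8.988 → t=1.832, apex=4.117, x_land=81.869, impact vy=-8.988
  bounce: vy ← 0.62·8.988 = 5.572
Arc 4: start y=0.000, vy=5.572 → t=1.136, apex=1.583, x_land=92.650, impact vy=-5.572
  bounce: vy ← 0.62·5.572 = 3.455
Arc 5: start y=0.000, vy=3.455 → t=0.704, apex=0.608, x_land=99.334, impact vy=-3.455
  bounce: vy ← 0.62·3.455 = 2.142

1 3.839 27.863 36.433
2 2.955 10.711 64.480
3 1.832 4.117 81.869
4 1.136 1.583 92.650
5 0.704 0.608 99.334
final: 99.334 2.142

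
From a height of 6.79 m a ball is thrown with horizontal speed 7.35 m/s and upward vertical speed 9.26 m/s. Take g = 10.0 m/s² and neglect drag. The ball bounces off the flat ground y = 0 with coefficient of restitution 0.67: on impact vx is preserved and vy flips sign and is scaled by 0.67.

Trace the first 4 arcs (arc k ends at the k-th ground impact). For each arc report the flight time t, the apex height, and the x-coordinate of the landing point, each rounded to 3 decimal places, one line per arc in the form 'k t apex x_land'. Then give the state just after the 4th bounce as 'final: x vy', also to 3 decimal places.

1 2.414 11.077 17.746
2 1.995 4.973 32.406
3 1.336 2.232 42.228
4 0.895 1.002 48.809
final: 48.809 2.999

Arc 1: start y=6.790, vy=9.260 → t=2.414, apex=11.077, x_land=17.746, impact vy=-14.884
  bounce: vy ← 0.67·14.884 = 9.973
Arc 2: start y=0.000, vy=9.973 → t=1.995, apex=4.973, x_land=32.406, impact vy=-9.973
  bounce: vy ← 0.67·9.973 = 6.682
Arc 3: start y=0.000, vy=6.682 → t=1.336, apex=2.232, x_land=42.228, impact vy=-6.682
  bounce: vy ← 0.67·6.682 = 4.477
Arc 4: start y=0.000, vy=4.477 → t=0.895, apex=1.002, x_land=48.809, impact vy=-4.477
  bounce: vy ← 0.67·4.477 = 2.999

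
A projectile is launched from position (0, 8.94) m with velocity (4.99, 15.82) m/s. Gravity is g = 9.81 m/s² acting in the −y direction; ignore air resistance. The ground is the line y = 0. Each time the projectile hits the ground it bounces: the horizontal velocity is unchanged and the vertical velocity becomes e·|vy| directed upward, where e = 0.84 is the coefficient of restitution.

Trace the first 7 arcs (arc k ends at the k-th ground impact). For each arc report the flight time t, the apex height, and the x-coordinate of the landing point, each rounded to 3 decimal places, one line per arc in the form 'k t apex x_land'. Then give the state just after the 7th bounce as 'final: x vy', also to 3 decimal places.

1 3.716 21.696 18.542
2 3.533 15.309 36.173
3 2.968 10.802 50.983
4 2.493 7.622 63.424
5 2.094 5.378 73.874
6 1.759 3.795 82.652
7 1.478 2.678 90.025
final: 90.025 6.088

Arc 1: start y=8.940, vy=15.820 → t=3.716, apex=21.696, x_land=18.542, impact vy=-20.632
  bounce: vy ← 0.84·20.632 = 17.331
Arc 2: start y=0.000, vy=17.331 → t=3.533, apex=15.309, x_land=36.173, impact vy=-17.331
  bounce: vy ← 0.84·17.331 = 14.558
Arc 3: start y=0.000, vy=14.558 → t=2.968, apex=10.802, x_land=50.983, impact vy=-14.558
  bounce: vy ← 0.84·14.558 = 12.229
Arc 4: start y=0.000, vy=12.229 → t=2.493, apex=7.622, x_land=63.424, impact vy=-12.229
  bounce: vy ← 0.84·12.229 = 10.272
Arc 5: start y=0.000, vy=10.272 → t=2.094, apex=5.378, x_land=73.874, impact vy=-10.272
  bounce: vy ← 0.84·10.272 = 8.629
Arc 6: start y=0.000, vy=8.629 → t=1.759, apex=3.795, x_land=82.652, impact vy=-8.629
  bounce: vy ← 0.84·8.629 = 7.248
Arc 7: start y=0.000, vy=7.248 → t=1.478, apex=2.678, x_land=90.025, impact vy=-7.248
  bounce: vy ← 0.84·7.248 = 6.088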